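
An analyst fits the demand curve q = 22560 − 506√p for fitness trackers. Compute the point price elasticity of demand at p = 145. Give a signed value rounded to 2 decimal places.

-0.19

dq/dp = −506/(2√p) = -21.0105. At p = 145, q = 16467.
Ed = (dq/dp)·(p/q) = (-21.0105) × (145/16467) = -0.1850…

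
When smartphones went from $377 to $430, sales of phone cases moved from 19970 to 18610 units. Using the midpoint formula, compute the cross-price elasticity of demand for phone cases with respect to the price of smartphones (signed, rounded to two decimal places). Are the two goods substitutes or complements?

%ΔQ_{phone cases} = (18610 − 19970)/avg = -1360/19290 = -0.070502…
%ΔP_{smartphones} = (430 − 377)/avg = 53/403.5 = 0.131350…
E_cross = (-1360/19290) / (53/403.5) = -0.5367…
E_cross < 0 ⇒ the goods are complements.

-0.54; complements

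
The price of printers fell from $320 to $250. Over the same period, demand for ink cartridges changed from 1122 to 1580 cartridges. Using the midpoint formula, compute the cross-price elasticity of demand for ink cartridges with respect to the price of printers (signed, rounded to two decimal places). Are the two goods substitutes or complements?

%ΔQ_{ink cartridges} = (1580 − 1122)/avg = 458/1351 = 0.339008…
%ΔP_{printers} = (250 − 320)/avg = -70/285 = -0.245614…
E_cross = (458/1351) / (-70/285) = -1.3802…
E_cross < 0 ⇒ the goods are complements.

-1.38; complements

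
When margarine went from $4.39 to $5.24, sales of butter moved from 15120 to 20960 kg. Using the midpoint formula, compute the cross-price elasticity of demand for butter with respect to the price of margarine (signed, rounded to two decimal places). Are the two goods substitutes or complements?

1.83; substitutes

%ΔQ_{butter} = (20960 − 15120)/avg = 5840/18040 = 0.323725…
%ΔP_{margarine} = (5.24 − 4.39)/avg = 0.85/4.815 = 0.176531…
E_cross = (5840/18040) / (0.85/4.815) = 1.8338…
E_cross > 0 ⇒ the goods are substitutes.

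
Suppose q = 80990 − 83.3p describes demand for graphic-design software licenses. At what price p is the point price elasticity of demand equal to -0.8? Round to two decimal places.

432.12

Ed = −83.3p/(80990 − 83.3p). Set this equal to -0.8:
83.3p = 0.8·(80990 − 83.3p) ⇒ 83.3p(1 + 0.8) = 0.8·80990
p = 0.8·80990 / (83.3·1.8) = 432.1195…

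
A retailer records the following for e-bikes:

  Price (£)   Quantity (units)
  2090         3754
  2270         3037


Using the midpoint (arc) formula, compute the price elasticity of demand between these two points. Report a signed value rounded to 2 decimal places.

-2.56

%ΔQ = (3037 − 3754) / [(3754 + 3037)/2] = -717/3395.5 = -0.211161…
%ΔP = (2270 − 2090) / [(2090 + 2270)/2] = 180/2180 = 0.082568…
Arc Ed = %ΔQ / %ΔP = (-717/3395.5) / (180/2180) = -2.5574…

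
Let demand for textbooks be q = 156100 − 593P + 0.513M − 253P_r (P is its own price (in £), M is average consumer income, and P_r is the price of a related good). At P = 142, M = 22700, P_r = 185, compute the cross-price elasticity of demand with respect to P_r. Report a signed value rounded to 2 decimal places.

At the given values, q = 156100 − 593(142) + 0.513(22700) − 253(185) = 36734.1.
∂q/∂P_r = -253.
E = (-253) × (185/36734.1) = -1.2741…

-1.27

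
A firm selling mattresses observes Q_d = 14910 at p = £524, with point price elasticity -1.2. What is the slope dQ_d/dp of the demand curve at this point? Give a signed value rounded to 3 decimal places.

-34.145

Ed = (dQ_d/dp)·(p/Q_d) ⇒ dQ_d/dp = Ed·Q_d/p = (-1.2)·14910/524 = -34.14503…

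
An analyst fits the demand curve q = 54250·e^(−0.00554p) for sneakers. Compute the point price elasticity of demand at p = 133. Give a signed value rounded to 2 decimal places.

-0.74

dq/dp = −0.00554·q = -143.851. At p = 133, q = 25965.9.
Ed = (dq/dp)·(p/q) = (-143.851) × (133/25965.9) = -0.7368…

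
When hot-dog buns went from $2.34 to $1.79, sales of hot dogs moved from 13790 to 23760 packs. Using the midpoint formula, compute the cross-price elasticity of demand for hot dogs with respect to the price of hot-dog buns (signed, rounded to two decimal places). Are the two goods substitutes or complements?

-1.99; complements

%ΔQ_{hot dogs} = (23760 − 13790)/avg = 9970/18775 = 0.531025…
%ΔP_{hot-dog buns} = (1.79 − 2.34)/avg = -0.55/2.065 = -0.266343…
E_cross = (9970/18775) / (-0.55/2.065) = -1.9937…
E_cross < 0 ⇒ the goods are complements.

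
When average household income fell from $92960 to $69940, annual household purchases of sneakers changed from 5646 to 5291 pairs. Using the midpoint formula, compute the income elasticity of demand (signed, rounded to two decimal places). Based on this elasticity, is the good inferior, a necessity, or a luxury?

%ΔQ = (5291 − 5646)/[( 5646 + 5291)/2] = -355/5468.5 = -0.064917…
%ΔIncome = (69940 − 92960)/[( 92960 + 69940)/2] = -23020/81450 = -0.282627…
E_income = (-355/5468.5) / (-23020/81450) = 0.2296…
0 < E_income < 1 ⇒ normal good, necessity.

0.23; necessity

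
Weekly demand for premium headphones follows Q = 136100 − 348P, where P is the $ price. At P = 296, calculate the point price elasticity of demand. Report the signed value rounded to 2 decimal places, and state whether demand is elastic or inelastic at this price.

dQ/dP = −348. At P = 296, Q = 136100 − 348(296) = 33092.
Ed = (dQ/dP)·(P/Q) = −348 × (296/33092) = -3.1127…
|Ed| = 3.11 > 1, so demand is elastic.

-3.11; elastic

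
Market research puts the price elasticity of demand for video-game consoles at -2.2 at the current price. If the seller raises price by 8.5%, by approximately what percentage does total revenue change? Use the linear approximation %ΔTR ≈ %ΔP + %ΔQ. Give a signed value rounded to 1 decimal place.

-10.2%

%ΔQ ≈ Ed × %ΔP = (-2.2) × (+8.5%) = -18.7000%
%ΔTR ≈ %ΔP + %ΔQ = (+8.5%) + (-18.7000%) = -10.2000%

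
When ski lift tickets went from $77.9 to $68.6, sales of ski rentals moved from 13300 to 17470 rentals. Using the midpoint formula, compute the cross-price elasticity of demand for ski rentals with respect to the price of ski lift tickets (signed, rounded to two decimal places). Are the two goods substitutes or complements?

%ΔQ_{ski rentals} = (17470 − 13300)/avg = 4170/15385 = 0.271043…
%ΔP_{ski lift tickets} = (68.6 − 77.9)/avg = -9.3/73.25 = -0.126962…
E_cross = (4170/15385) / (-9.3/73.25) = -2.1348…
E_cross < 0 ⇒ the goods are complements.

-2.13; complements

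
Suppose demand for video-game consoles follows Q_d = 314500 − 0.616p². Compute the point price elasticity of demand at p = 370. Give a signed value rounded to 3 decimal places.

-0.733

dQ_d/dp = −2·0.616·p = -455.84. At p = 370, Q_d = 230169.6.
Ed = (dQ_d/dp)·(p/Q_d) = (-455.84) × (370/230169.6) = -0.73276…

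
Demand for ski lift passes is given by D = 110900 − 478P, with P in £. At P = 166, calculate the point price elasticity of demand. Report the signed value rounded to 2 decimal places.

dD/dP = −478. At P = 166, D = 110900 − 478(166) = 31552.
Ed = (dD/dP)·(P/D) = −478 × (166/31552) = -2.5148…

-2.51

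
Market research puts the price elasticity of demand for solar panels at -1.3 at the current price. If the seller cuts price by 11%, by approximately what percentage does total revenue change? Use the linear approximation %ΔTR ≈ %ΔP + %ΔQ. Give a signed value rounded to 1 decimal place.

+3.3%

%ΔQ ≈ Ed × %ΔP = (-1.3) × (-11%) = +14.3000%
%ΔTR ≈ %ΔP + %ΔQ = (-11%) + (+14.3000%) = +3.3000%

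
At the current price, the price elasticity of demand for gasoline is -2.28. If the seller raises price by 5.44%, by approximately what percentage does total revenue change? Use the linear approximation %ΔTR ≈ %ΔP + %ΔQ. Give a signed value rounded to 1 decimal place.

-7.0%

%ΔQ ≈ Ed × %ΔP = (-2.28) × (+5.44%) = -12.4032%
%ΔTR ≈ %ΔP + %ΔQ = (+5.44%) + (-12.4032%) = -6.9632%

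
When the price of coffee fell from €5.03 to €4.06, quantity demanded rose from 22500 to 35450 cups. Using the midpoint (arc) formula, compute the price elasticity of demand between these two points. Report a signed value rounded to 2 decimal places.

-2.09

%ΔQ = (35450 − 22500) / [(22500 + 35450)/2] = 12950/28975 = 0.446937…
%ΔP = (4.06 − 5.03) / [(5.03 + 4.06)/2] = -0.97/4.545 = -0.213421…
Arc Ed = %ΔQ / %ΔP = (12950/28975) / (-0.97/4.545) = -2.0941…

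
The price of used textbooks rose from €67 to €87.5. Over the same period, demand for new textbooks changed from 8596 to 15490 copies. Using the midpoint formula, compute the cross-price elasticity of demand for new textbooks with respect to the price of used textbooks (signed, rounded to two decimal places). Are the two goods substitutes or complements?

2.16; substitutes

%ΔQ_{new textbooks} = (15490 − 8596)/avg = 6894/12043 = 0.572448…
%ΔP_{used textbooks} = (87.5 − 67)/avg = 20.5/77.25 = 0.265372…
E_cross = (6894/12043) / (20.5/77.25) = 2.1571…
E_cross > 0 ⇒ the goods are substitutes.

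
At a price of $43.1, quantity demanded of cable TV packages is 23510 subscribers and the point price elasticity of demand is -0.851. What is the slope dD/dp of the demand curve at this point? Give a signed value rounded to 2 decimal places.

-464.20

Ed = (dD/dp)·(p/D) ⇒ dD/dp = Ed·D/p = (-0.851)·23510/43.1 = -464.1997…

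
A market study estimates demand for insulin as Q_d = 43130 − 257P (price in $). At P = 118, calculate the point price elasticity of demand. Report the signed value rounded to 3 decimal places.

-2.368

dQ_d/dP = −257. At P = 118, Q_d = 43130 − 257(118) = 12804.
Ed = (dQ_d/dP)·(P/Q_d) = −257 × (118/12804) = -2.36847…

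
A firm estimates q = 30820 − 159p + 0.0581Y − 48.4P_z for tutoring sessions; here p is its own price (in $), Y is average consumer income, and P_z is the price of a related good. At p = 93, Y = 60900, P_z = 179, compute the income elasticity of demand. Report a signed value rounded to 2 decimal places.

At the given values, q = 30820 − 159(93) + 0.0581(60900) − 48.4(179) = 10907.69.
∂q/∂Y = 0.0581.
E = (0.0581) × (60900/10907.69) = 0.3243…

0.32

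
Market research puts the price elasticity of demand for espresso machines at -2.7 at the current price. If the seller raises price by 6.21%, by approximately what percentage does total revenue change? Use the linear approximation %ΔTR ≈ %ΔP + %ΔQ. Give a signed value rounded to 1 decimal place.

%ΔQ ≈ Ed × %ΔP = (-2.7) × (+6.21%) = -16.7670%
%ΔTR ≈ %ΔP + %ΔQ = (+6.21%) + (-16.7670%) = -10.5570%

-10.6%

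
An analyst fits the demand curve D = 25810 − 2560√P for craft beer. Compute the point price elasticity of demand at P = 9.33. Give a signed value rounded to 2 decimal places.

-0.22

dD/dP = −2560/(2√P) = -419.053. At P = 9.33, D = 17990.5.
Ed = (dD/dP)·(P/D) = (-419.053) × (9.33/17990.5) = -0.2173…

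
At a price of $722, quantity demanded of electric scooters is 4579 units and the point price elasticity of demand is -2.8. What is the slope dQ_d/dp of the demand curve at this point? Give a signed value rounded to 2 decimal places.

-17.76

Ed = (dQ_d/dp)·(p/Q_d) ⇒ dQ_d/dp = Ed·Q_d/p = (-2.8)·4579/722 = -17.7578…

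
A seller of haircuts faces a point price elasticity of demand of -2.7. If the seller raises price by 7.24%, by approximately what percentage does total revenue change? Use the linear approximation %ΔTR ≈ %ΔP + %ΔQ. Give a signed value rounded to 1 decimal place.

-12.3%

%ΔQ ≈ Ed × %ΔP = (-2.7) × (+7.24%) = -19.5480%
%ΔTR ≈ %ΔP + %ΔQ = (+7.24%) + (-19.5480%) = -12.3080%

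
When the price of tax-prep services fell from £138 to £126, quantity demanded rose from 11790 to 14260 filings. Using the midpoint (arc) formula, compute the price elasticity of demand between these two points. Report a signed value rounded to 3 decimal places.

-2.086

%ΔQ = (14260 − 11790) / [(11790 + 14260)/2] = 2470/13025 = 0.189635…
%ΔP = (126 − 138) / [(138 + 126)/2] = -12/132 = -0.090909…
Arc Ed = %ΔQ / %ΔP = (2470/13025) / (-12/132) = -2.08598…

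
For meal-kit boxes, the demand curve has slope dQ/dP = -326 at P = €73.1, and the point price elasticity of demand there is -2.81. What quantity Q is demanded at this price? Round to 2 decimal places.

8480.64

Ed = (dQ/dP)·(P/Q) ⇒ Q = (dQ/dP)·P/Ed = (-326)·73.1/(-2.81) = 8480.6405…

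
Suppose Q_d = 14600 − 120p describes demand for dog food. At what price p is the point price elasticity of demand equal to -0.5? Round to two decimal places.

Ed = −120p/(14600 − 120p). Set this equal to -0.5:
120p = 0.5·(14600 − 120p) ⇒ 120p(1 + 0.5) = 0.5·14600
p = 0.5·14600 / (120·1.5) = 40.5555…

40.56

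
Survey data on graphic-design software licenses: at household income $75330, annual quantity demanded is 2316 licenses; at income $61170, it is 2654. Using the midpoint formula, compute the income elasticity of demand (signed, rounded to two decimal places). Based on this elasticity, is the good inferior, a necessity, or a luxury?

-0.66; inferior

%ΔQ = (2654 − 2316)/[( 2316 + 2654)/2] = 338/2485 = 0.136016…
%ΔIncome = (61170 − 75330)/[( 75330 + 61170)/2] = -14160/68250 = -0.207472…
E_income = (338/2485) / (-14160/68250) = -0.6555…
E_income < 0 ⇒ inferior good.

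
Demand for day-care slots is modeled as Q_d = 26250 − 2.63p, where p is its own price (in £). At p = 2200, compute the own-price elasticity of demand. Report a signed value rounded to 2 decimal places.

-0.28

At the given values, Q_d = 26250 − 2.63(2200) = 20464.
∂Q_d/∂p = −2.63.
E = (-2.63) × (2200/20464) = -0.2827…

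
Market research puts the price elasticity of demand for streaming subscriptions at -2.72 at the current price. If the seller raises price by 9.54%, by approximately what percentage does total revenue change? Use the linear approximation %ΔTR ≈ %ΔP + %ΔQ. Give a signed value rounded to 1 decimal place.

-16.4%

%ΔQ ≈ Ed × %ΔP = (-2.72) × (+9.54%) = -25.9488%
%ΔTR ≈ %ΔP + %ΔQ = (+9.54%) + (-25.9488%) = -16.4088%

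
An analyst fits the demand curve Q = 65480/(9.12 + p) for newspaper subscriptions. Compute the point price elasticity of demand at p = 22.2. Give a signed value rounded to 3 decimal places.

dQ/dp = −65480/(9.12 + p)² = -66.7521. At p = 22.2, Q = 2090.68.
Ed = (dQ/dp)·(p/Q) = (-66.7521) × (22.2/2090.68) = -0.70881…

-0.709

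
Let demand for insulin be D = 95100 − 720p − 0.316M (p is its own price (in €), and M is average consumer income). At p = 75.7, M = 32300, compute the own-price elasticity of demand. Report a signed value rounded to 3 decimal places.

-1.794

At the given values, D = 95100 − 720(75.7) − 0.316(32300) = 30389.2.
∂D/∂p = −720.
E = (-720) × (75.7/30389.2) = -1.79353…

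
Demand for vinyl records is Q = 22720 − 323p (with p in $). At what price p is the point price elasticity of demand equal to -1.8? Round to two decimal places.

Ed = −323p/(22720 − 323p). Set this equal to -1.8:
323p = 1.8·(22720 − 323p) ⇒ 323p(1 + 1.8) = 1.8·22720
p = 1.8·22720 / (323·2.8) = 45.2189…

45.22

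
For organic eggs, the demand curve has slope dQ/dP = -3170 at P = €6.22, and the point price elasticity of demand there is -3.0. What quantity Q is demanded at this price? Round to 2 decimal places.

6572.47

Ed = (dQ/dP)·(P/Q) ⇒ Q = (dQ/dP)·P/Ed = (-3170)·6.22/(-3.0) = 6572.4666…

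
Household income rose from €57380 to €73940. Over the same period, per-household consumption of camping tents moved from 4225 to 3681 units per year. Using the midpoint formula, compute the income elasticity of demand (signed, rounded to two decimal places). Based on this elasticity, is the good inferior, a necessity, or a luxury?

%ΔQ = (3681 − 4225)/[( 4225 + 3681)/2] = -544/3953 = -0.137616…
%ΔIncome = (73940 − 57380)/[( 57380 + 73940)/2] = 16560/65660 = 0.252208…
E_income = (-544/3953) / (16560/65660) = -0.5456…
E_income < 0 ⇒ inferior good.

-0.55; inferior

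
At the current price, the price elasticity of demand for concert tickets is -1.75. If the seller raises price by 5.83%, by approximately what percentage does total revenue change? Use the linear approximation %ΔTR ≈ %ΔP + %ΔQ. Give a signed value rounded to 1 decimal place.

%ΔQ ≈ Ed × %ΔP = (-1.75) × (+5.83%) = -10.2025%
%ΔTR ≈ %ΔP + %ΔQ = (+5.83%) + (-10.2025%) = -4.3725%

-4.4%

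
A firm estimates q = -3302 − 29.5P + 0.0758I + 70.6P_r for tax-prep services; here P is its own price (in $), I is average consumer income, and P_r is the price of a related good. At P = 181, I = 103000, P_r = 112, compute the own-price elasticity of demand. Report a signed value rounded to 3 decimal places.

At the given values, q = -3302 − 29.5(181) + 0.0758(103000) + 70.6(112) = 7073.1.
∂q/∂P = −29.5.
E = (-29.5) × (181/7073.1) = -0.75490…

-0.755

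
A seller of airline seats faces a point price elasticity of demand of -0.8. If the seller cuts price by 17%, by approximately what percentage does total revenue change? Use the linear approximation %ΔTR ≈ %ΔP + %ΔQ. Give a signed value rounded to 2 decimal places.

%ΔQ ≈ Ed × %ΔP = (-0.8) × (-17%) = +13.6000%
%ΔTR ≈ %ΔP + %ΔQ = (-17%) + (+13.6000%) = -3.4000%

-3.40%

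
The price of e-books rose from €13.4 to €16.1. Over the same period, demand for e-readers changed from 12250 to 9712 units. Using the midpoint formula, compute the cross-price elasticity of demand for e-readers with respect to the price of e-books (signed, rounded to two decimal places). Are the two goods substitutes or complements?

%ΔQ_{e-readers} = (9712 − 12250)/avg = -2538/10981 = -0.231126…
%ΔP_{e-books} = (16.1 − 13.4)/avg = 2.7/14.75 = 0.183050…
E_cross = (-2538/10981) / (2.7/14.75) = -1.2626…
E_cross < 0 ⇒ the goods are complements.

-1.26; complements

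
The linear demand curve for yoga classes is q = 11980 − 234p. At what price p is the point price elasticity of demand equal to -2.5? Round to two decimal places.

36.57

Ed = −234p/(11980 − 234p). Set this equal to -2.5:
234p = 2.5·(11980 − 234p) ⇒ 234p(1 + 2.5) = 2.5·11980
p = 2.5·11980 / (234·3.5) = 36.5689…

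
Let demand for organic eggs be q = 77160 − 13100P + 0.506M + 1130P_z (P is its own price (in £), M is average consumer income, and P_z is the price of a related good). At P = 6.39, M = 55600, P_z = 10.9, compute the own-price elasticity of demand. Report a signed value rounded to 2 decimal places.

-2.47

At the given values, q = 77160 − 13100(6.39) + 0.506(55600) + 1130(10.9) = 33901.6.
∂q/∂P = −13100.
E = (-13100) × (6.39/33901.6) = -2.4691…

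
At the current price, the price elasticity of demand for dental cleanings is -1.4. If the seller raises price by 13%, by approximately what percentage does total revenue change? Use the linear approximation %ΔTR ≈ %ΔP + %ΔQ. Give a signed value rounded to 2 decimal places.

%ΔQ ≈ Ed × %ΔP = (-1.4) × (+13%) = -18.2000%
%ΔTR ≈ %ΔP + %ΔQ = (+13%) + (-18.2000%) = -5.2000%

-5.20%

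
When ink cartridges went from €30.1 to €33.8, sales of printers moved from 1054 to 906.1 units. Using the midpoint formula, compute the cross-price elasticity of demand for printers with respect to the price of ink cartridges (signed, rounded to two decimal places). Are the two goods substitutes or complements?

%ΔQ_{printers} = (906.1 − 1054)/avg = -147.9/980.05 = -0.150910…
%ΔP_{ink cartridges} = (33.8 − 30.1)/avg = 3.7/31.95 = 0.115805…
E_cross = (-147.9/980.05) / (3.7/31.95) = -1.3031…
E_cross < 0 ⇒ the goods are complements.

-1.30; complements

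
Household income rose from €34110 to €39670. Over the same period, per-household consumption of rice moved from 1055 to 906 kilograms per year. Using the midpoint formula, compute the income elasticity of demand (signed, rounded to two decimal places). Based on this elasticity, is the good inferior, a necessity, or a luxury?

-1.01; inferior

%ΔQ = (906 − 1055)/[( 1055 + 906)/2] = -149/980.5 = -0.151963…
%ΔIncome = (39670 − 34110)/[( 34110 + 39670)/2] = 5560/36890 = 0.150718…
E_income = (-149/980.5) / (5560/36890) = -1.0082…
E_income < 0 ⇒ inferior good.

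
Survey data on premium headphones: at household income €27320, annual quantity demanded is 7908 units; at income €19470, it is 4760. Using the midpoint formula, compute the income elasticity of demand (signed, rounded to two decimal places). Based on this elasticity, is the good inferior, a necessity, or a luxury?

%ΔQ = (4760 − 7908)/[( 7908 + 4760)/2] = -3148/6334 = -0.497000…
%ΔIncome = (19470 − 27320)/[( 27320 + 19470)/2] = -7850/23395 = -0.335541…
E_income = (-3148/6334) / (-7850/23395) = 1.4811…
E_income > 1 ⇒ normal good, luxury.

1.48; luxury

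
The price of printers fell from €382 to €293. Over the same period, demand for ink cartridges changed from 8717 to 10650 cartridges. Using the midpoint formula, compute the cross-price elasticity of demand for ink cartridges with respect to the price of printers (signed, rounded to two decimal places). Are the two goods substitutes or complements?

%ΔQ_{ink cartridges} = (10650 − 8717)/avg = 1933/9683.5 = 0.199617…
%ΔP_{printers} = (293 − 382)/avg = -89/337.5 = -0.263703…
E_cross = (1933/9683.5) / (-89/337.5) = -0.7569…
E_cross < 0 ⇒ the goods are complements.

-0.76; complements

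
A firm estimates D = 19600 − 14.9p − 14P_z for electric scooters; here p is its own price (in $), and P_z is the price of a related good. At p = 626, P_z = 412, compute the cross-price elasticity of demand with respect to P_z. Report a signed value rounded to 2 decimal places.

At the given values, D = 19600 − 14.9(626) − 14(412) = 4504.6.
∂D/∂P_z = -14.
E = (-14) × (412/4504.6) = -1.2804…

-1.28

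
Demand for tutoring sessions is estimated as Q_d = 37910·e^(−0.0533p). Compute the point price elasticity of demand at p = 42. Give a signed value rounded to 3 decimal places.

dQ_d/dp = −0.0533·Q_d = -215.412. At p = 42, Q_d = 4041.5.
Ed = (dQ_d/dp)·(p/Q_d) = (-215.412) × (42/4041.5) = -2.2386

-2.239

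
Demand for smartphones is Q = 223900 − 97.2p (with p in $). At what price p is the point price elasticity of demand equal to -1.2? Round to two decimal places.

1256.45

Ed = −97.2p/(223900 − 97.2p). Set this equal to -1.2:
97.2p = 1.2·(223900 − 97.2p) ⇒ 97.2p(1 + 1.2) = 1.2·223900
p = 1.2·223900 / (97.2·2.2) = 1256.4534…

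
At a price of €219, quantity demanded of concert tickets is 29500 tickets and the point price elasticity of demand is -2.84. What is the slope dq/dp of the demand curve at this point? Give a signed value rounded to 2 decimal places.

Ed = (dq/dp)·(p/q) ⇒ dq/dp = Ed·q/p = (-2.84)·29500/219 = -382.5570…

-382.56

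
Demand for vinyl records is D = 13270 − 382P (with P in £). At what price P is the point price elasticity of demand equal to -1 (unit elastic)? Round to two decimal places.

17.37

Ed = −382P/(13270 − 382P). Set this equal to -1:
382P = 1·(13270 − 382P) ⇒ 382P(1 + 1) = 1·13270
P = 1·13270 / (382·2) = 17.3691…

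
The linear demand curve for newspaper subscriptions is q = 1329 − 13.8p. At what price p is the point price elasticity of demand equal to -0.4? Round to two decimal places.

27.52

Ed = −13.8p/(1329 − 13.8p). Set this equal to -0.4:
13.8p = 0.4·(1329 − 13.8p) ⇒ 13.8p(1 + 0.4) = 0.4·1329
p = 0.4·1329 / (13.8·1.4) = 27.5155…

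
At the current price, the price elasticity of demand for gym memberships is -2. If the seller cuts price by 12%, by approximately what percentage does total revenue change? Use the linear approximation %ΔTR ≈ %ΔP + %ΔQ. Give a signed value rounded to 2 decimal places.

%ΔQ ≈ Ed × %ΔP = (-2) × (-12%) = +24.0000%
%ΔTR ≈ %ΔP + %ΔQ = (-12%) + (+24.0000%) = +12.0000%

+12.00%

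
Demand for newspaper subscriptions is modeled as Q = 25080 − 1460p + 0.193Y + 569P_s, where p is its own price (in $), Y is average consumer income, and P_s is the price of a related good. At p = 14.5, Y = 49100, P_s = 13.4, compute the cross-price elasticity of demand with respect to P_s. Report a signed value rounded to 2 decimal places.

At the given values, Q = 25080 − 1460(14.5) + 0.193(49100) + 569(13.4) = 21010.9.
∂Q/∂P_s = 569.
E = (569) × (13.4/21010.9) = 0.3628…

0.36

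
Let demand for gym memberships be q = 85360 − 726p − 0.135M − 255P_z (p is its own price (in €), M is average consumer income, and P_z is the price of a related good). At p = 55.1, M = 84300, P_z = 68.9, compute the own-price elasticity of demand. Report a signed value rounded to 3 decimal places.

-2.438

At the given values, q = 85360 − 726(55.1) − 0.135(84300) − 255(68.9) = 16407.4.
∂q/∂p = −726.
E = (-726) × (55.1/16407.4) = -2.43808…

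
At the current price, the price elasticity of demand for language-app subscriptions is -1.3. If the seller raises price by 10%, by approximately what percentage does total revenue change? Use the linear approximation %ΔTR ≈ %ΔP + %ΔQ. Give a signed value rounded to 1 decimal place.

-3.0%

%ΔQ ≈ Ed × %ΔP = (-1.3) × (+10%) = -13.0000%
%ΔTR ≈ %ΔP + %ΔQ = (+10%) + (-13.0000%) = -3.0000%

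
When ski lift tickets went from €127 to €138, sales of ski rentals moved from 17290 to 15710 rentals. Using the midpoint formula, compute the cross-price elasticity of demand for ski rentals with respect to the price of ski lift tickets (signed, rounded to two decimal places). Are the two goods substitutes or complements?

%ΔQ_{ski rentals} = (15710 − 17290)/avg = -1580/16500 = -0.095757…
%ΔP_{ski lift tickets} = (138 − 127)/avg = 11/132.5 = 0.083018…
E_cross = (-1580/16500) / (11/132.5) = -1.1534…
E_cross < 0 ⇒ the goods are complements.

-1.15; complements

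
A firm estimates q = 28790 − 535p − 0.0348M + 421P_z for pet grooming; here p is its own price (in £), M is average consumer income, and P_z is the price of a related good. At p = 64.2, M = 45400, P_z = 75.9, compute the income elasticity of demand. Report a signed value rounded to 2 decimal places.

-0.06

At the given values, q = 28790 − 535(64.2) − 0.0348(45400) + 421(75.9) = 24816.98.
∂q/∂M = -0.0348.
E = (-0.0348) × (45400/24816.98) = -0.0636…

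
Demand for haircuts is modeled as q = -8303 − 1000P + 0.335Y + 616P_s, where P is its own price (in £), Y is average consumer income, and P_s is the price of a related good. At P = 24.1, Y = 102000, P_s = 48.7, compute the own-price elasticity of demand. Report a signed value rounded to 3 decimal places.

-0.759

At the given values, q = -8303 − 1000(24.1) + 0.335(102000) + 616(48.7) = 31766.2.
∂q/∂P = −1000.
E = (-1000) × (24.1/31766.2) = -0.75866…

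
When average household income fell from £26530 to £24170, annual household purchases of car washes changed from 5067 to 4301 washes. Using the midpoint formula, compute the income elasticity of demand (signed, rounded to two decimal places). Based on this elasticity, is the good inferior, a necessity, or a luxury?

%ΔQ = (4301 − 5067)/[( 5067 + 4301)/2] = -766/4684 = -0.163535…
%ΔIncome = (24170 − 26530)/[( 26530 + 24170)/2] = -2360/25350 = -0.093096…
E_income = (-766/4684) / (-2360/25350) = 1.7566…
E_income > 1 ⇒ normal good, luxury.

1.76; luxury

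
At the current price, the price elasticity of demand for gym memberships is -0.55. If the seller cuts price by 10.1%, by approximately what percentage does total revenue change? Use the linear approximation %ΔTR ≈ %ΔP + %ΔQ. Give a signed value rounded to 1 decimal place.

-4.5%

%ΔQ ≈ Ed × %ΔP = (-0.55) × (-10.1%) = +5.5550%
%ΔTR ≈ %ΔP + %ΔQ = (-10.1%) + (+5.5550%) = -4.5450%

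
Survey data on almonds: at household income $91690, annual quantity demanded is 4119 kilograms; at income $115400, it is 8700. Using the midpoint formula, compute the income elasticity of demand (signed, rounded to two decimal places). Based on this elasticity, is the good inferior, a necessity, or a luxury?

%ΔQ = (8700 − 4119)/[( 4119 + 8700)/2] = 4581/6409.5 = 0.714720…
%ΔIncome = (115400 − 91690)/[( 91690 + 115400)/2] = 23710/103545 = 0.228982…
E_income = (4581/6409.5) / (23710/103545) = 3.1212…
E_income > 1 ⇒ normal good, luxury.

3.12; luxury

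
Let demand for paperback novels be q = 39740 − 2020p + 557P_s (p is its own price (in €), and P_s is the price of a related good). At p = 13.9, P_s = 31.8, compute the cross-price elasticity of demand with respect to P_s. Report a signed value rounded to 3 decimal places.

0.603

At the given values, q = 39740 − 2020(13.9) + 557(31.8) = 29374.6.
∂q/∂P_s = 557.
E = (557) × (31.8/29374.6) = 0.60299…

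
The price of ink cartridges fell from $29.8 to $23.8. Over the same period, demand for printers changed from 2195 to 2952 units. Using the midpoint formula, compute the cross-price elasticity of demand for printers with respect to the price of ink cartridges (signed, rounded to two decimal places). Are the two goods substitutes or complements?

%ΔQ_{printers} = (2952 − 2195)/avg = 757/2573.5 = 0.294151…
%ΔP_{ink cartridges} = (23.8 − 29.8)/avg = -6/26.8 = -0.223880…
E_cross = (757/2573.5) / (-6/26.8) = -1.3138…
E_cross < 0 ⇒ the goods are complements.

-1.31; complements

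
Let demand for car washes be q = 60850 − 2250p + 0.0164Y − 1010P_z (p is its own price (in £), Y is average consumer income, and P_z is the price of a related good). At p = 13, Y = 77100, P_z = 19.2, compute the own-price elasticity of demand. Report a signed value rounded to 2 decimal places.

At the given values, q = 60850 − 2250(13) + 0.0164(77100) − 1010(19.2) = 13472.44.
∂q/∂p = −2250.
E = (-2250) × (13/13472.44) = -2.1710…

-2.17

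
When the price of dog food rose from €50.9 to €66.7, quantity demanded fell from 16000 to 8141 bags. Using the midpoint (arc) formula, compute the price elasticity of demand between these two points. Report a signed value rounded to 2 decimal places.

-2.42

%ΔQ = (8141 − 16000) / [(16000 + 8141)/2] = -7859/12070.5 = -0.651091…
%ΔP = (66.7 − 50.9) / [(50.9 + 66.7)/2] = 15.8/58.8 = 0.268707…
Arc Ed = %ΔQ / %ΔP = (-7859/12070.5) / (15.8/58.8) = -2.4230…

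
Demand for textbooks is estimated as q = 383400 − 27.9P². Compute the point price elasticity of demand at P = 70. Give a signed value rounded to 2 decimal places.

-1.11

dq/dP = −2·27.9·P = -3906. At P = 70, q = 246690.
Ed = (dq/dP)·(P/q) = (-3906) × (70/246690) = -1.1083…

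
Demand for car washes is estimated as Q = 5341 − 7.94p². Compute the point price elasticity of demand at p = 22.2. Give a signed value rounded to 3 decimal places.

-5.481

dQ/dp = −2·7.94·p = -352.536. At p = 22.2, Q = 1427.8504.
Ed = (dQ/dp)·(p/Q) = (-352.536) × (22.2/1427.8504) = -5.48117…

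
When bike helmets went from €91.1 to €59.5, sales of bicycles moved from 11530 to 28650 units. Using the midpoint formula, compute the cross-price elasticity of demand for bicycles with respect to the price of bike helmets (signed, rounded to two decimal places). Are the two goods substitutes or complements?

-2.03; complements

%ΔQ_{bicycles} = (28650 − 11530)/avg = 17120/20090 = 0.852165…
%ΔP_{bike helmets} = (59.5 − 91.1)/avg = -31.6/75.3 = -0.419654…
E_cross = (17120/20090) / (-31.6/75.3) = -2.0306…
E_cross < 0 ⇒ the goods are complements.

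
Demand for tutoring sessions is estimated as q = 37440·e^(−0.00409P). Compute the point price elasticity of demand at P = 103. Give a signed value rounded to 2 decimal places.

-0.42

dq/dP = −0.00409·q = -100.486. At P = 103, q = 24568.6.
Ed = (dq/dP)·(P/q) = (-100.486) × (103/24568.6) = -0.4212…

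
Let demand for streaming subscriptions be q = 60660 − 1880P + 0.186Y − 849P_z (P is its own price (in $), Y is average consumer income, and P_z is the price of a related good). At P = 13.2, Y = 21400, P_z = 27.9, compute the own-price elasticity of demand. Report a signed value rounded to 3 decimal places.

At the given values, q = 60660 − 1880(13.2) + 0.186(21400) − 849(27.9) = 16137.3.
∂q/∂P = −1880.
E = (-1880) × (13.2/16137.3) = -1.53780…

-1.538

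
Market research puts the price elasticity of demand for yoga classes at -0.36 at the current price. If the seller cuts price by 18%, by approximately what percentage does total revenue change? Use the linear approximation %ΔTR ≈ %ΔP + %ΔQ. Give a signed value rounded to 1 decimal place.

-11.5%

%ΔQ ≈ Ed × %ΔP = (-0.36) × (-18%) = +6.4800%
%ΔTR ≈ %ΔP + %ΔQ = (-18%) + (+6.4800%) = -11.5200%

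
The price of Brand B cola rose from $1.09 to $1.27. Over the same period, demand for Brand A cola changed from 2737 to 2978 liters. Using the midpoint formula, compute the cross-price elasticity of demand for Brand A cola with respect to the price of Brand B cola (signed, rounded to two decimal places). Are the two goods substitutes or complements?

%ΔQ_{Brand A cola} = (2978 − 2737)/avg = 241/2857.5 = 0.084339…
%ΔP_{Brand B cola} = (1.27 − 1.09)/avg = 0.18/1.18 = 0.152542…
E_cross = (241/2857.5) / (0.18/1.18) = 0.5528…
E_cross > 0 ⇒ the goods are substitutes.

0.55; substitutes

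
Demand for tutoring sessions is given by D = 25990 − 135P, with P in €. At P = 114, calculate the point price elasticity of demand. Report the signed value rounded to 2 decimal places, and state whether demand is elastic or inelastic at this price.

-1.45; elastic

dD/dP = −135. At P = 114, D = 25990 − 135(114) = 10600.
Ed = (dD/dP)·(P/D) = −135 × (114/10600) = -1.4518…
|Ed| = 1.45 > 1, so demand is elastic.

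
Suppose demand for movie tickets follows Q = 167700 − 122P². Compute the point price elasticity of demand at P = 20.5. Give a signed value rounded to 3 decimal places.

dQ/dP = −2·122·P = -5002. At P = 20.5, Q = 116429.5.
Ed = (dQ/dP)·(P/Q) = (-5002) × (20.5/116429.5) = -0.88071…

-0.881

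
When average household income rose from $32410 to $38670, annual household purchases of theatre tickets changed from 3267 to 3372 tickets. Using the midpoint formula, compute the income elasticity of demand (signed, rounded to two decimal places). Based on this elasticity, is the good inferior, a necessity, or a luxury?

0.18; necessity

%ΔQ = (3372 − 3267)/[( 3267 + 3372)/2] = 105/3319.5 = 0.031631…
%ΔIncome = (38670 − 32410)/[( 32410 + 38670)/2] = 6260/35540 = 0.176139…
E_income = (105/3319.5) / (6260/35540) = 0.1795…
0 < E_income < 1 ⇒ normal good, necessity.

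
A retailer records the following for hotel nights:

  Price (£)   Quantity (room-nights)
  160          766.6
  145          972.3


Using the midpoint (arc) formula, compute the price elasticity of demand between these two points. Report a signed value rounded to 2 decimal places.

%ΔQ = (972.3 − 766.6) / [(766.6 + 972.3)/2] = 205.7/869.45 = 0.236586…
%ΔP = (145 − 160) / [(160 + 145)/2] = -15/152.5 = -0.098360…
Arc Ed = %ΔQ / %ΔP = (205.7/869.45) / (-15/152.5) = -2.4052…

-2.41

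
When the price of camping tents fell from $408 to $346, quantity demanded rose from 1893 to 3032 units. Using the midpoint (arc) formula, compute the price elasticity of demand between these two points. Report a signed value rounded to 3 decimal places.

%ΔQ = (3032 − 1893) / [(1893 + 3032)/2] = 1139/2462.5 = 0.462538…
%ΔP = (346 − 408) / [(408 + 346)/2] = -62/377 = -0.164456…
Arc Ed = %ΔQ / %ΔP = (1139/2462.5) / (-62/377) = -2.81252…

-2.813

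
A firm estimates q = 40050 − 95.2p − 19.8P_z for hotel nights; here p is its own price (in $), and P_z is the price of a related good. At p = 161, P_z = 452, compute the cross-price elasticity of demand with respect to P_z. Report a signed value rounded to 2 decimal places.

At the given values, q = 40050 − 95.2(161) − 19.8(452) = 15773.2.
∂q/∂P_z = -19.8.
E = (-19.8) × (452/15773.2) = -0.5673…

-0.57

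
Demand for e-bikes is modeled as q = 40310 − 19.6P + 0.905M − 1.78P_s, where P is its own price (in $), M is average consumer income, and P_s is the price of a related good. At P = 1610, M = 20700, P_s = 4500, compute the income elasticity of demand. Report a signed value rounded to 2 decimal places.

At the given values, q = 40310 − 19.6(1610) + 0.905(20700) − 1.78(4500) = 19477.5.
∂q/∂M = 0.905.
E = (0.905) × (20700/19477.5) = 0.9618…

0.96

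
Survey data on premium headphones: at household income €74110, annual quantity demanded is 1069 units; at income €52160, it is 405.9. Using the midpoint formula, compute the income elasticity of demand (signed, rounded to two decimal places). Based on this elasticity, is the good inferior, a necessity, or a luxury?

%ΔQ = (405.9 − 1069)/[( 1069 + 405.9)/2] = -663.1/737.45 = -0.899179…
%ΔIncome = (52160 − 74110)/[( 74110 + 52160)/2] = -21950/63135 = -0.347667…
E_income = (-663.1/737.45) / (-21950/63135) = 2.5863…
E_income > 1 ⇒ normal good, luxury.

2.59; luxury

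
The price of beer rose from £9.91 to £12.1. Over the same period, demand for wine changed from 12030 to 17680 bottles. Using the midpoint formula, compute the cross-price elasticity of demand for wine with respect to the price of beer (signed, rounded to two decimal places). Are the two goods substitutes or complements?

%ΔQ_{wine} = (17680 − 12030)/avg = 5650/14855 = 0.380343…
%ΔP_{beer} = (12.1 − 9.91)/avg = 2.19/11.005 = 0.199000…
E_cross = (5650/14855) / (2.19/11.005) = 1.9112…
E_cross > 0 ⇒ the goods are substitutes.

1.91; substitutes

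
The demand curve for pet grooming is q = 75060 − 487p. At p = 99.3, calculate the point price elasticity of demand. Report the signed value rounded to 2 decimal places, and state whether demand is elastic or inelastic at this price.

-1.81; elastic

dq/dp = −487. At p = 99.3, q = 75060 − 487(99.3) = 26700.9.
Ed = (dq/dp)·(p/q) = −487 × (99.3/26700.9) = -1.8111…
|Ed| = 1.81 > 1, so demand is elastic.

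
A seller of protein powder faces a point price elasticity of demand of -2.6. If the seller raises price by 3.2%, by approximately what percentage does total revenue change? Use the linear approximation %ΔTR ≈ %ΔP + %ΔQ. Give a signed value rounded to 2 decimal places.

-5.12%

%ΔQ ≈ Ed × %ΔP = (-2.6) × (+3.2%) = -8.3200%
%ΔTR ≈ %ΔP + %ΔQ = (+3.2%) + (-8.3200%) = -5.1200%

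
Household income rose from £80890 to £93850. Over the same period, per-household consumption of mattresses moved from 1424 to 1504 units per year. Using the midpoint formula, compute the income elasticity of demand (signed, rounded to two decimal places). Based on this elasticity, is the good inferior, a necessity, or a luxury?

0.37; necessity

%ΔQ = (1504 − 1424)/[( 1424 + 1504)/2] = 80/1464 = 0.054644…
%ΔIncome = (93850 − 80890)/[( 80890 + 93850)/2] = 12960/87370 = 0.148334…
E_income = (80/1464) / (12960/87370) = 0.3683…
0 < E_income < 1 ⇒ normal good, necessity.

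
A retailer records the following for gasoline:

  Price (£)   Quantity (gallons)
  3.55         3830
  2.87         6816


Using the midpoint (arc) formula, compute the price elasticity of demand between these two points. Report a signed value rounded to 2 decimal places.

-2.65

%ΔQ = (6816 − 3830) / [(3830 + 6816)/2] = 2986/5323 = 0.560961…
%ΔP = (2.87 − 3.55) / [(3.55 + 2.87)/2] = -0.68/3.21 = -0.211838…
Arc Ed = %ΔQ / %ΔP = (2986/5323) / (-0.68/3.21) = -2.6480…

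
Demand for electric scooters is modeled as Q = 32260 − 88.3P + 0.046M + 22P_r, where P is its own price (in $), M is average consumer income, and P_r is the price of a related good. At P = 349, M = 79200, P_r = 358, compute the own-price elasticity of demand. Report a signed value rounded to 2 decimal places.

-2.38

At the given values, Q = 32260 − 88.3(349) + 0.046(79200) + 22(358) = 12962.5.
∂Q/∂P = −88.3.
E = (-88.3) × (349/12962.5) = -2.3773…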